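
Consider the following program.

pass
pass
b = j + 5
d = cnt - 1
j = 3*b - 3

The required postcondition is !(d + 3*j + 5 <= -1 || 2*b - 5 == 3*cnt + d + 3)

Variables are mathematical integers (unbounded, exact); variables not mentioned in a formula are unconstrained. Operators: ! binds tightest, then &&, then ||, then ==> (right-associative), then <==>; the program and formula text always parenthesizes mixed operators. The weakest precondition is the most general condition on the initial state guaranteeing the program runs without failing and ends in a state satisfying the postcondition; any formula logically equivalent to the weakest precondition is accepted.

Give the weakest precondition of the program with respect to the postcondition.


Working backward. After the program, the postcondition !(d + 3*j + 5 <= -1 || 2*b - 5 == 3*cnt + d + 3) must hold; in canonical form it is !(d + 3*j <= -6 || 2*b == 3*cnt + d + 8).
Before j := 3*b - 3: !(9*b + d <= 3 || 2*b == 3*cnt + d + 8)
Before d := cnt - 1: !(9*b + cnt <= 4 || 2*b == 4*cnt + 7)
Before b := j + 5: !(cnt + 9*j <= -41 || 2*j == 4*cnt - 3)
Before skip: !(cnt + 9*j <= -41 || 2*j == 4*cnt - 3)
Before skip: !(cnt + 9*j <= -41 || 2*j == 4*cnt - 3)
Answer: WP = !(cnt + 9*j <= -41 || 2*j == 4*cnt - 3)


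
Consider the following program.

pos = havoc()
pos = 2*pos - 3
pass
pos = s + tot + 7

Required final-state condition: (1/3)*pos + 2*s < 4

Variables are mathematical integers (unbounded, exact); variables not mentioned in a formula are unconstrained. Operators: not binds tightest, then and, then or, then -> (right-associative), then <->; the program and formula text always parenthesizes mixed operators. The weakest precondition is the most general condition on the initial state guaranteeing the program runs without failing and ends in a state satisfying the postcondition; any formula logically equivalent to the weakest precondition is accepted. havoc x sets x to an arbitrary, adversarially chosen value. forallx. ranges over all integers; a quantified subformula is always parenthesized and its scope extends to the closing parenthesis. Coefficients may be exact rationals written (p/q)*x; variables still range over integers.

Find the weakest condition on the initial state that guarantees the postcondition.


Working backward. After the program, (1/3)*pos + 2*s < 4 must hold.
Before pos := s + tot + 7: (7/3)*s + (1/3)*tot < 5/3
Before skip: (7/3)*s + (1/3)*tot < 5/3
Before pos := 2*pos - 3: (7/3)*s + (1/3)*tot < 5/3
Before havoc pos: (7/3)*s + (1/3)*tot < 5/3
Answer: WP = (7/3)*s + (1/3)*tot < 5/3


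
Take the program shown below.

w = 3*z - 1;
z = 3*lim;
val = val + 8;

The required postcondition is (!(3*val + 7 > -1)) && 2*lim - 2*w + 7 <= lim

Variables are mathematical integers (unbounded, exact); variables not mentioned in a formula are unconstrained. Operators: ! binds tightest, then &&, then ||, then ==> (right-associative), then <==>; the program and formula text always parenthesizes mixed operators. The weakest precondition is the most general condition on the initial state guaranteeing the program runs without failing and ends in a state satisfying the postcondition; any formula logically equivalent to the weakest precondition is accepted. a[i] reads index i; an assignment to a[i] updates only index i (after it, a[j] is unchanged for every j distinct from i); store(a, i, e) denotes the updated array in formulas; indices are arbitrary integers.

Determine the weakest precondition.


Working backward. After the program, the postcondition (!(3*val + 7 > -1)) && 2*lim - 2*w + 7 <= lim must hold; in canonical form it is (!(3*val > -8)) && lim <= 2*w - 7.
Before val := val + 8: (!(3*val > -32)) && lim <= 2*w - 7
Before z := 3*lim: (!(3*val > -32)) && lim <= 2*w - 7
Before w := 3*z - 1: (!(3*val > -32)) && lim <= 6*z - 9
Answer: WP = (!(3*val > -32)) && lim <= 6*z - 9


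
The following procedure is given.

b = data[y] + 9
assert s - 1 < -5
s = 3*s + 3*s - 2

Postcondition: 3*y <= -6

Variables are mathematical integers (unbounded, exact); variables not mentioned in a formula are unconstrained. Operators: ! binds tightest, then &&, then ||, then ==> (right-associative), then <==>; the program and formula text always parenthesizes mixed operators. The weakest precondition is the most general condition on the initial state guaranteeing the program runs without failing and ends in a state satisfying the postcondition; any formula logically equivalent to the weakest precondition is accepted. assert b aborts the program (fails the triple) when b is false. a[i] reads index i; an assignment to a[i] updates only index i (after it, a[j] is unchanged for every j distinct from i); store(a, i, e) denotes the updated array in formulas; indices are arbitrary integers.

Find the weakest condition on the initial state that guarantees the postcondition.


Working backward. After the program, 3*y <= -6 must hold.
Before s := 3*s + 3*s - 2: 3*y <= -6
Before assert s - 1 < -5: s < -4 && 3*y <= -6
Before b := data[y] + 9: s < -4 && 3*y <= -6
Answer: WP = s < -4 && 3*y <= -6


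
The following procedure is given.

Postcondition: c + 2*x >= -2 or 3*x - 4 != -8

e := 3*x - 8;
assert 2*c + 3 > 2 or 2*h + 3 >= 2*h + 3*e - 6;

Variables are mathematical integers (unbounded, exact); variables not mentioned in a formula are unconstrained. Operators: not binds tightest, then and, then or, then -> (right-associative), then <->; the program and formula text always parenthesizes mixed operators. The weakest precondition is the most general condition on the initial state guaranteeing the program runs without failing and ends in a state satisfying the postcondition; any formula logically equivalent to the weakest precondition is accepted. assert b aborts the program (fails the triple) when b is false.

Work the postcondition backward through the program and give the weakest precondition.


Working backward. After the program, the postcondition c + 2*x >= -2 or 3*x - 4 != -8 must hold; in canonical form it is c + 2*x >= -2 or 3*x != -4.
Before assert 2*c + 3 > 2 or 2*h + 3 >= 2*h + 3*e - 6: (2*c > -1 or 3*e <= 9) and (c + 2*x >= -2 or 3*x != -4)
Before e := 3*x - 8: (2*c > -1 or 9*x <= 33) and (c + 2*x >= -2 or 3*x != -4)
Answer: WP = (2*c > -1 or 9*x <= 33) and (c + 2*x >= -2 or 3*x != -4)


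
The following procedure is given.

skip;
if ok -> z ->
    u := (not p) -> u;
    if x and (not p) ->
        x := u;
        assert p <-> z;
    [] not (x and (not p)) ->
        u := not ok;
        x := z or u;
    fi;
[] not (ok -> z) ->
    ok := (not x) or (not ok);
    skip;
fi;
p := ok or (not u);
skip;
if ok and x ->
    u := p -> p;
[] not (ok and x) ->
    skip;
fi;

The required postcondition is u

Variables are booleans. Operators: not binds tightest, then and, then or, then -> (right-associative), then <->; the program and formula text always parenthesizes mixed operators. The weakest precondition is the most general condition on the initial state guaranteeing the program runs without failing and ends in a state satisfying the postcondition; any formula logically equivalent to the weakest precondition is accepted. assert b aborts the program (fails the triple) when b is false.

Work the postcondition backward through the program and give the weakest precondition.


Working backward. After the program, u must hold.
Then branch requires true; else branch requires u.
Before the if: (not (ok and x)) -> u
Before skip: (not (ok and x)) -> u
Before p := ok or (not u): (not (ok and x)) -> u
Then branch requires ((x and (not p)) -> ((p <-> z) and ((not (ok and ((not p) -> u))) -> ((not p) -> u)))) and ((not (x and (not p))) -> ((not (ok and (z or (not ok)))) -> (not ok))); else branch requires (not (((not x) or (not ok)) and x)) -> u.
Before the if: ((ok -> z) -> (((x and (not p)) -> ((p <-> z) and ((not (ok and ((not p) -> u))) -> ((not p) -> u)))) and ((not (x and (not p))) -> ((not (ok and (z or (not ok)))) -> (not ok))))) and ((not (ok -> z)) -> ((not (((not x) or (not ok)) and x)) -> u))
Before skip: ((ok -> z) -> (((x and (not p)) -> ((p <-> z) and ((not (ok and ((not p) -> u))) -> ((not p) -> u)))) and ((not (x and (not p))) -> ((not (ok and (z or (not ok)))) -> (not ok))))) and ((not (ok -> z)) -> ((not (((not x) or (not ok)) and x)) -> u))
Answer: WP = ((ok -> z) -> (((x and (not p)) -> ((p <-> z) and ((not (ok and ((not p) -> u))) -> ((not p) -> u)))) and ((not (x and (not p))) -> ((not (ok and (z or (not ok)))) -> (not ok))))) and ((not (ok -> z)) -> ((not (((not x) or (not ok)) and x)) -> u))


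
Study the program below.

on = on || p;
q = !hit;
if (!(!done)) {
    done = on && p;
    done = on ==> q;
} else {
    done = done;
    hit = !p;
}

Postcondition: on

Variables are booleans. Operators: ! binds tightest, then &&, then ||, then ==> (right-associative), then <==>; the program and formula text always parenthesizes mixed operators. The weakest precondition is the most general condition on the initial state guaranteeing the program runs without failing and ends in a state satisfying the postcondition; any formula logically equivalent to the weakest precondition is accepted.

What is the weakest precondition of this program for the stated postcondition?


Working backward. After the program, on must hold.
Then branch requires on; else branch requires on.
Before the if: (done ==> on) && ((!done) ==> on)
Before q := !hit: (done ==> on) && ((!done) ==> on)
Before on := on || p: (done ==> (on || p)) && ((!done) ==> (on || p))
Answer: WP = (done ==> (on || p)) && ((!done) ==> (on || p))


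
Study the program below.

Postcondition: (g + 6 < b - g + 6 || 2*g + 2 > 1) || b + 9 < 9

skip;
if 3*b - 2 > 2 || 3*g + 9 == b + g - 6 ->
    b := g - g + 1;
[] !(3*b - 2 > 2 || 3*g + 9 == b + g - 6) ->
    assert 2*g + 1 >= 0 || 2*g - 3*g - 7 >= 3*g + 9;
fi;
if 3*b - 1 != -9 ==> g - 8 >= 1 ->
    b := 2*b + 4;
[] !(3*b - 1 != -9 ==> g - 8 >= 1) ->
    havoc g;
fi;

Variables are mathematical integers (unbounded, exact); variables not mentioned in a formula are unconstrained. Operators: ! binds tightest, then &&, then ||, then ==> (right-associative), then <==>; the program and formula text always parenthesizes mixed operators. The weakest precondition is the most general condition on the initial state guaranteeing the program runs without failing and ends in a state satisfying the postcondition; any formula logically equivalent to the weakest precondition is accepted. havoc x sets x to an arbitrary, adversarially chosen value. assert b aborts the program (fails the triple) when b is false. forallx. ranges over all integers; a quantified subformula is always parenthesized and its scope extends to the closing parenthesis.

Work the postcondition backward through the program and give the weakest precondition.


Working backward. After the program, the postcondition (g + 6 < b - g + 6 || 2*g + 2 > 1) || b + 9 < 9 must hold; in canonical form it is 2*g < b || 2*g > -1 || b < 0.
Then branch requires 2*g < 2*b + 4 || 2*g > -1 || 2*b < -4; else branch requires forall g_1. (2*g_1 < b || 2*g_1 > -1 || b < 0).
Before the if: ((3*b != -8 ==> g >= 9) ==> (2*g < 2*b + 4 || 2*g > -1 || 2*b < -4)) && ((!(3*b != -8 ==> g >= 9)) ==> (forall g_1. (2*g_1 < b || 2*g_1 > -1 || b < 0)))
Then branch requires (g >= 9 ==> (2*g < 6 || 2*g > -1)) && ((!(g >= 9)) ==> (forall g_1. (2*g_1 < 1 || 2*g_1 > -1))); else branch requires (2*g >= -1 || 4*g <= -16) && ((3*b != -8 ==> g >= 9) ==> (2*g < 2*b + 4 || 2*g > -1 || 2*b < -4)) && ((!(3*b != -8 ==> g >= 9)) ==> (forall g_1. (2*g_1 < b || 2*g_1 > -1 || b < 0))).
Before the if: ((3*b > 4 || 2*g == b - 15) ==> ((g >= 9 ==> (2*g < 6 || 2*g > -1)) && ((!(g >= 9)) ==> (forall g_1. (2*g_1 < 1 || 2*g_1 > -1))))) && ((!(3*b > 4 || 2*g == b - 15)) ==> ((2*g >= -1 || 4*g <= -16) && ((3*b != -8 ==> g >= 9) ==> (2*g < 2*b + 4 || 2*g > -1 || 2*b < -4)) && ((!(3*b != -8 ==> g >= 9)) ==> (forall g_1. (2*g_1 < b || 2*g_1 > -1 || b < 0)))))
Before skip: ((3*b > 4 || 2*g == b - 15) ==> ((g >= 9 ==> (2*g < 6 || 2*g > -1)) && ((!(g >= 9)) ==> (forall g_1. (2*g_1 < 1 || 2*g_1 > -1))))) && ((!(3*b > 4 || 2*g == b - 15)) ==> ((2*g >= -1 || 4*g <= -16) && ((3*b != -8 ==> g >= 9) ==> (2*g < 2*b + 4 || 2*g > -1 || 2*b < -4)) && ((!(3*b != -8 ==> g >= 9)) ==> (forall g_1. (2*g_1 < b || 2*g_1 > -1 || b < 0)))))
Answer: WP = ((3*b > 4 || 2*g == b - 15) ==> ((g >= 9 ==> (2*g < 6 || 2*g > -1)) && ((!(g >= 9)) ==> (forall g_1. (2*g_1 < 1 || 2*g_1 > -1))))) && ((!(3*b > 4 || 2*g == b - 15)) ==> ((2*g >= -1 || 4*g <= -16) && ((3*b != -8 ==> g >= 9) ==> (2*g < 2*b + 4 || 2*g > -1 || 2*b < -4)) && ((!(3*b != -8 ==> g >= 9)) ==> (forall g_1. (2*g_1 < b || 2*g_1 > -1 || b < 0)))))


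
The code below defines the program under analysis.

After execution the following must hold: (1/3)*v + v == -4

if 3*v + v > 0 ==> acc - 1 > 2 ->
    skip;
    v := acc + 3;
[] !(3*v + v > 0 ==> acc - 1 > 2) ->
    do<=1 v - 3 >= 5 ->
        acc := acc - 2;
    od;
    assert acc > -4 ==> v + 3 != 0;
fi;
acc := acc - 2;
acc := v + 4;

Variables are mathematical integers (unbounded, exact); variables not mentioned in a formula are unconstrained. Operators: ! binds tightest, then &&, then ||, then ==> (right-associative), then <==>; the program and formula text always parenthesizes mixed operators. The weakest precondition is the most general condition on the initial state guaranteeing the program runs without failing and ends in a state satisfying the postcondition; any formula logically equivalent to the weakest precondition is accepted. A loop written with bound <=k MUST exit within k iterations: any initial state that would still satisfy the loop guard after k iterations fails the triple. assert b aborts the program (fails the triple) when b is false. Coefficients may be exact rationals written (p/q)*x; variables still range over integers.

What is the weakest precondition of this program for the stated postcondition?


Working backward. After the program, the postcondition (1/3)*v + v == -4 must hold; in canonical form it is (4/3)*v == -4.
Before acc := v + 4: (4/3)*v == -4
Before acc := acc - 2: (4/3)*v == -4
Then branch requires (4/3)*acc == -8; else branch requires (v >= 8 ==> ((!(v >= 8)) && (acc > -2 ==> v != -3) && (4/3)*v == -4)) && ((!(v >= 8)) ==> ((acc > -4 ==> v != -3) && (4/3)*v == -4)).
Before the if: ((4*v > 0 ==> acc > 3) ==> (4/3)*acc == -8) && ((!(4*v > 0 ==> acc > 3)) ==> ((v >= 8 ==> ((!(v >= 8)) && (acc > -2 ==> v != -3) && (4/3)*v == -4)) && ((!(v >= 8)) ==> ((acc > -4 ==> v != -3) && (4/3)*v == -4))))
Answer: WP = ((4*v > 0 ==> acc > 3) ==> (4/3)*acc == -8) && ((!(4*v > 0 ==> acc > 3)) ==> ((v >= 8 ==> ((!(v >= 8)) && (acc > -2 ==> v != -3) && (4/3)*v == -4)) && ((!(v >= 8)) ==> ((acc > -4 ==> v != -3) && (4/3)*v == -4))))


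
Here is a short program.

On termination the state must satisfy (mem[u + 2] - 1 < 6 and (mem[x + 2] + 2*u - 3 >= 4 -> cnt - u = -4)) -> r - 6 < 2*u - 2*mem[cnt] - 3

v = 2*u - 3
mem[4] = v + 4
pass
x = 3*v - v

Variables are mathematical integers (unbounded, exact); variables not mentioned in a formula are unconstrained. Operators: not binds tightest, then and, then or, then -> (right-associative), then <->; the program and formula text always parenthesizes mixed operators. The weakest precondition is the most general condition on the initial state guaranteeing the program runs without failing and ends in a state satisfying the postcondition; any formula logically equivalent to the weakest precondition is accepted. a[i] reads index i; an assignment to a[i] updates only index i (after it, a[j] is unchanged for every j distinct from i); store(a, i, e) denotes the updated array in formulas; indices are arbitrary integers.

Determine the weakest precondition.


Working backward. After the program, the postcondition (mem[u + 2] - 1 < 6 and (mem[x + 2] + 2*u - 3 >= 4 -> cnt - u = -4)) -> r - 6 < 2*u - 2*mem[cnt] - 3 must hold; in canonical form it is (mem[u + 2] < 7 and (mem[x + 2] + 2*u >= 7 -> cnt = u - 4)) -> 2*mem[cnt] + r < 2*u + 3.
Before x := 3*v - v: (mem[u + 2] < 7 and (mem[2*v + 2] + 2*u >= 7 -> cnt = u - 4)) -> 2*mem[cnt] + r < 2*u + 3
Before skip: (mem[u + 2] < 7 and (mem[2*v + 2] + 2*u >= 7 -> cnt = u - 4)) -> 2*mem[cnt] + r < 2*u + 3
Before mem[4] := v + 4: (store(mem, 4, v + 4)[u + 2] < 7 and (store(mem, 4, v + 4)[2*v + 2] + 2*u >= 7 -> cnt = u - 4)) -> 2*store(mem, 4, v + 4)[cnt] + r < 2*u + 3
Before v := 2*u - 3: (store(mem, 4, 2*u + 1)[u + 2] < 7 and (store(mem, 4, 2*u + 1)[4*u - 4] + 2*u >= 7 -> cnt = u - 4)) -> 2*store(mem, 4, 2*u + 1)[cnt] + r < 2*u + 3
Answer: WP = (store(mem, 4, 2*u + 1)[u + 2] < 7 and (store(mem, 4, 2*u + 1)[4*u - 4] + 2*u >= 7 -> cnt = u - 4)) -> 2*store(mem, 4, 2*u + 1)[cnt] + r < 2*u + 3


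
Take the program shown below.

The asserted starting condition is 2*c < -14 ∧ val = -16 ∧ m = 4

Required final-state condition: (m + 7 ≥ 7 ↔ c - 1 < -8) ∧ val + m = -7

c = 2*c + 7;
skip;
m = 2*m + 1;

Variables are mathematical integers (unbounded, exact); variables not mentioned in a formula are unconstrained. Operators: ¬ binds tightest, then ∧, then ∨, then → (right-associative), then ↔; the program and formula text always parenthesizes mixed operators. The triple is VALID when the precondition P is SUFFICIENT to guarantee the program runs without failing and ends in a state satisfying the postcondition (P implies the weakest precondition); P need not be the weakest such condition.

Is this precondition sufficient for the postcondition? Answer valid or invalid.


Working backward. After the program, the postcondition (m + 7 ≥ 7 ↔ c - 1 < -8) ∧ val + m = -7 must hold; in canonical form it is (m ≥ 0 ↔ c < -7) ∧ m + val = -7.
Before m := 2*m + 1: (2*m ≥ -1 ↔ c < -7) ∧ 2*m + val = -8
Before skip: (2*m ≥ -1 ↔ c < -7) ∧ 2*m + val = -8
Before c := 2*c + 7: (2*m ≥ -1 ↔ 2*c < -14) ∧ 2*m + val = -8
The weakest precondition is (2*m ≥ -1 ↔ 2*c < -14) ∧ 2*m + val = -8.
Check whether 2*c < -14 ∧ val = -16 ∧ m = 4 implies it.
Every state satisfying the precondition satisfies the weakest precondition: the implication holds.
Answer: valid


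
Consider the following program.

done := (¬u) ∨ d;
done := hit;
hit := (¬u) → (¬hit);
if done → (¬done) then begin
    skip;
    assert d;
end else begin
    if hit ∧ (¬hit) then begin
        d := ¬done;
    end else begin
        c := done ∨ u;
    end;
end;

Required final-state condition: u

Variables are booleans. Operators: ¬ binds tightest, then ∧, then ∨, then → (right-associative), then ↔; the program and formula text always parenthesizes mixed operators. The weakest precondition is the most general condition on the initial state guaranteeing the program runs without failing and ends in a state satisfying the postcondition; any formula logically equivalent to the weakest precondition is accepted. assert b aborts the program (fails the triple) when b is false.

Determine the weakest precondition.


Working backward. After the program, u must hold.
Then branch requires d ∧ u; else branch requires u.
Before the if: ((done → (¬done)) → (d ∧ u)) ∧ ((¬(done → (¬done))) → u)
Before hit := (¬u) → (¬hit): ((done → (¬done)) → (d ∧ u)) ∧ ((¬(done → (¬done))) → u)
Before done := hit: ((hit → (¬hit)) → (d ∧ u)) ∧ ((¬(hit → (¬hit))) → u)
Before done := (¬u) ∨ d: ((hit → (¬hit)) → (d ∧ u)) ∧ ((¬(hit → (¬hit))) → u)
Answer: WP = ((hit → (¬hit)) → (d ∧ u)) ∧ ((¬(hit → (¬hit))) → u)


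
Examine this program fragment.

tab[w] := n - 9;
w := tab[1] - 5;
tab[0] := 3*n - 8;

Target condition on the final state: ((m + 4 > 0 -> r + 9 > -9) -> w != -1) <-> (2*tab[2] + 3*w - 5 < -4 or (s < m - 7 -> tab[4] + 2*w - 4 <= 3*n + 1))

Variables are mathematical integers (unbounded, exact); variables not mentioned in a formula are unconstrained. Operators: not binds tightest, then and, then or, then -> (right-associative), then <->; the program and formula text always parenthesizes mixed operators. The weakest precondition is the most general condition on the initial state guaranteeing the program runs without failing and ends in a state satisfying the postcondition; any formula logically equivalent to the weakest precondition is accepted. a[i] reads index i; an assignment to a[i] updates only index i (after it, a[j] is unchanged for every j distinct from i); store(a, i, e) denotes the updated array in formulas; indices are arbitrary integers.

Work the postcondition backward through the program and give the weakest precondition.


Working backward. After the program, the postcondition ((m + 4 > 0 -> r + 9 > -9) -> w != -1) <-> (2*tab[2] + 3*w - 5 < -4 or (s < m - 7 -> tab[4] + 2*w - 4 <= 3*n + 1)) must hold; in canonical form it is ((m > -4 -> r > -18) -> w != -1) <-> (2*tab[2] + 3*w < 1 or (s < m - 7 -> tab[4] + 2*w <= 3*n + 5)).
Before tab[0] := 3*n - 8: ((m > -4 -> r > -18) -> w != -1) <-> (2*tab[2] + 3*w < 1 or (s < m - 7 -> tab[4] + 2*w <= 3*n + 5))
Before w := tab[1] - 5: ((m > -4 -> r > -18) -> tab[1] != 4) <-> (3*tab[1] + 2*tab[2] < 16 or (s < m - 7 -> 2*tab[1] + tab[4] <= 3*n + 15))
Before tab[w] := n - 9: ((m > -4 -> r > -18) -> store(tab, w, n - 9)[1] != 4) <-> (3*store(tab, w, n - 9)[1] + 2*store(tab, w, n - 9)[2] < 16 or (s < m - 7 -> 2*store(tab, w, n - 9)[1] + store(tab, w, n - 9)[4] <= 3*n + 15))
Answer: WP = ((m > -4 -> r > -18) -> store(tab, w, n - 9)[1] != 4) <-> (3*store(tab, w, n - 9)[1] + 2*store(tab, w, n - 9)[2] < 16 or (s < m - 7 -> 2*store(tab, w, n - 9)[1] + store(tab, w, n - 9)[4] <= 3*n + 15))


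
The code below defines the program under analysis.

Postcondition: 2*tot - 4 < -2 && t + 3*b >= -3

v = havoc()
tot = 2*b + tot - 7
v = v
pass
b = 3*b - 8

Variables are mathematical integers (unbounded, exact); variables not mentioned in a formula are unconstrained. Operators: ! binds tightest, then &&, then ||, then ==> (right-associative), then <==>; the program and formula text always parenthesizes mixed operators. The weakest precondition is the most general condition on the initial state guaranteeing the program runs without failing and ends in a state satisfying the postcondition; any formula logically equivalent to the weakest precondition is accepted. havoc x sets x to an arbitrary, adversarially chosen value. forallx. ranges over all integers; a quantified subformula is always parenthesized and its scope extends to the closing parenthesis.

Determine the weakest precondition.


Working backward. After the program, the postcondition 2*tot - 4 < -2 && t + 3*b >= -3 must hold; in canonical form it is 2*tot < 2 && 3*b + t >= -3.
Before b := 3*b - 8: 2*tot < 2 && 9*b + t >= 21
Before skip: 2*tot < 2 && 9*b + t >= 21
Before v := v: 2*tot < 2 && 9*b + t >= 21
Before tot := 2*b + tot - 7: 4*b + 2*tot < 16 && 9*b + t >= 21
Before havoc v: 4*b + 2*tot < 16 && 9*b + t >= 21
Answer: WP = 4*b + 2*tot < 16 && 9*b + t >= 21


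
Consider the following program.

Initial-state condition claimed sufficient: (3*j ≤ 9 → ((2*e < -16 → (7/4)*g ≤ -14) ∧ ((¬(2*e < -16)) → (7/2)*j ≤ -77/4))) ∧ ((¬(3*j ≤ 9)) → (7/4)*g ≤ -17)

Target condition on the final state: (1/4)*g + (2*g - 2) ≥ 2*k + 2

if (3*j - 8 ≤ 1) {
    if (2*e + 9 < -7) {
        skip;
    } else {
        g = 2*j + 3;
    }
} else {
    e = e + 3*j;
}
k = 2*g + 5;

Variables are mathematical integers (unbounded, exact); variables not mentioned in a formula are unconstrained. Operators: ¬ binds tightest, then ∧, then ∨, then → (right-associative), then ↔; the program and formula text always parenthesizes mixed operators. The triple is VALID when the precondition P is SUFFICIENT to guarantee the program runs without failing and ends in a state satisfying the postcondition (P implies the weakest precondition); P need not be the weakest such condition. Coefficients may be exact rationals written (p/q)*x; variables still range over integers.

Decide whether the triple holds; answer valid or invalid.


Working backward. After the program, the postcondition (1/4)*g + (2*g - 2) ≥ 2*k + 2 must hold; in canonical form it is (9/4)*g ≥ 2*k + 4.
Before k := 2*g + 5: (7/4)*g ≤ -14
Then branch requires (2*e < -16 → (7/4)*g ≤ -14) ∧ ((¬(2*e < -16)) → (7/2)*j ≤ -77/4); else branch requires (7/4)*g ≤ -14.
Before the if: (3*j ≤ 9 → ((2*e < -16 → (7/4)*g ≤ -14) ∧ ((¬(2*e < -16)) → (7/2)*j ≤ -77/4))) ∧ ((¬(3*j ≤ 9)) → (7/4)*g ≤ -14)
The weakest precondition is (3*j ≤ 9 → ((2*e < -16 → (7/4)*g ≤ -14) ∧ ((¬(2*e < -16)) → (7/2)*j ≤ -77/4))) ∧ ((¬(3*j ≤ 9)) → (7/4)*g ≤ -14).
Check whether (3*j ≤ 9 → ((2*e < -16 → (7/4)*g ≤ -14) ∧ ((¬(2*e < -16)) → (7/2)*j ≤ -77/4))) ∧ ((¬(3*j ≤ 9)) → (7/4)*g ≤ -17) implies it.
Every state satisfying the precondition satisfies the weakest precondition: the implication holds.
Answer: valid


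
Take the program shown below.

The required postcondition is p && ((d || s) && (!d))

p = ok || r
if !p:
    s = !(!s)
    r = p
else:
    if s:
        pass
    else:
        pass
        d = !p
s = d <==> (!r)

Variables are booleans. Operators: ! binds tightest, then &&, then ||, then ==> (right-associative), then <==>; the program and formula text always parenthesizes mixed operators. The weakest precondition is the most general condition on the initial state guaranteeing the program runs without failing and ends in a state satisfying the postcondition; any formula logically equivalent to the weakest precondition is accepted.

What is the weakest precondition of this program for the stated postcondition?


Working backward. After the program, the postcondition p && ((d || s) && (!d)) must hold; in canonical form it is p && (d || s) && (!d).
Before s := d <==> (!r): p && (d || (d <==> (!r))) && (!d)
Then branch requires p && (d || (d <==> (!p))) && (!d); else branch requires (s ==> (p && (d || (d <==> (!r))) && (!d))) && ((!s) ==> (p && ((!p) || ((!p) <==> (!r))))).
Before the if: ((!p) ==> (p && (d || (d <==> (!p))) && (!d))) && (p ==> ((s ==> (p && (d || (d <==> (!r))) && (!d))) && ((!s) ==> (p && ((!p) || ((!p) <==> (!r)))))))
Before p := ok || r: ((!(ok || r)) ==> ((ok || r) && (d || (d <==> (!(ok || r)))) && (!d))) && ((ok || r) ==> ((s ==> ((ok || r) && (d || (d <==> (!r))) && (!d))) && ((!s) ==> ((ok || r) && ((!(ok || r)) || ((!(ok || r)) <==> (!r)))))))
Answer: WP = ((!(ok || r)) ==> ((ok || r) && (d || (d <==> (!(ok || r)))) && (!d))) && ((ok || r) ==> ((s ==> ((ok || r) && (d || (d <==> (!r))) && (!d))) && ((!s) ==> ((ok || r) && ((!(ok || r)) || ((!(ok || r)) <==> (!r)))))))


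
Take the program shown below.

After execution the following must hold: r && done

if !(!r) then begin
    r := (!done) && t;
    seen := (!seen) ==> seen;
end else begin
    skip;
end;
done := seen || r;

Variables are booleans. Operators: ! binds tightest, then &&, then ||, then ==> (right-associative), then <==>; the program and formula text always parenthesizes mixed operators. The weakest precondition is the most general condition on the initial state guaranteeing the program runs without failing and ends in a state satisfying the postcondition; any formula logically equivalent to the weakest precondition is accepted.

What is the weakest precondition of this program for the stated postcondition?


Working backward. After the program, r && done must hold.
Before done := seen || r: r && (seen || r)
Then branch requires (!done) && t && (((!seen) ==> seen) || ((!done) && t)); else branch requires r && (seen || r).
Before the if: (r ==> ((!done) && t && (((!seen) ==> seen) || ((!done) && t)))) && ((!r) ==> (r && (seen || r)))
Answer: WP = (r ==> ((!done) && t && (((!seen) ==> seen) || ((!done) && t)))) && ((!r) ==> (r && (seen || r)))


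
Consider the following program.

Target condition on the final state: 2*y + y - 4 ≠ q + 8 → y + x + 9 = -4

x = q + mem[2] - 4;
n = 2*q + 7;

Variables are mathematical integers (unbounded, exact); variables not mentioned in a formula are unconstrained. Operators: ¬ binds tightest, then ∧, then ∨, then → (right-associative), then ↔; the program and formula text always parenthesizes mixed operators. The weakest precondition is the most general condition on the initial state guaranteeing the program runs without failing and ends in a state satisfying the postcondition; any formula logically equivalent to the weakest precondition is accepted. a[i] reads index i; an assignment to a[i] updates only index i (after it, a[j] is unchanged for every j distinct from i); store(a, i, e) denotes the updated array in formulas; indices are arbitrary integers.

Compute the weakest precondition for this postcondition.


Working backward. After the program, the postcondition 2*y + y - 4 ≠ q + 8 → y + x + 9 = -4 must hold; in canonical form it is 3*y ≠ q + 12 → x + y = -13.
Before n := 2*q + 7: 3*y ≠ q + 12 → x + y = -13
Before x := q + mem[2] - 4: 3*y ≠ q + 12 → mem[2] + q + y = -9
Answer: WP = 3*y ≠ q + 12 → mem[2] + q + y = -9


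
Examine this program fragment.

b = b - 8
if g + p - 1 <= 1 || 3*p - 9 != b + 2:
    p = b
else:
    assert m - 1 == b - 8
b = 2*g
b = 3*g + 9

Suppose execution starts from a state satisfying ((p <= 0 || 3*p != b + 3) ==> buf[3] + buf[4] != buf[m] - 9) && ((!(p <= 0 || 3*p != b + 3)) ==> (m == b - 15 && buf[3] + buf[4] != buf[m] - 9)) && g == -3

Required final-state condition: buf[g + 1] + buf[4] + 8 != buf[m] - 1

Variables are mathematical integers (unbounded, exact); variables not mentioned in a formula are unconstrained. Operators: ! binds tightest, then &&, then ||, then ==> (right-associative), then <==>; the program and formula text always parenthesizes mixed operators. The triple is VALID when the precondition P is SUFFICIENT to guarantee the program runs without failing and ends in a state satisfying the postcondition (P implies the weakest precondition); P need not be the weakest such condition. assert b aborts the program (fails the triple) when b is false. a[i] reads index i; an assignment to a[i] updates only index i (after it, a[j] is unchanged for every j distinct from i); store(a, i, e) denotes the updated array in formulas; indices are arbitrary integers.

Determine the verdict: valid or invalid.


Working backward. After the program, the postcondition buf[g + 1] + buf[4] + 8 != buf[m] - 1 must hold; in canonical form it is buf[g + 1] + buf[4] != buf[m] - 9.
Before b := 3*g + 9: buf[g + 1] + buf[4] != buf[m] - 9
Before b := 2*g: buf[g + 1] + buf[4] != buf[m] - 9
Then branch requires buf[g + 1] + buf[4] != buf[m] - 9; else branch requires m == b - 7 && buf[g + 1] + buf[4] != buf[m] - 9.
Before the if: ((g + p <= 2 || 3*p != b + 11) ==> buf[g + 1] + buf[4] != buf[m] - 9) && ((!(g + p <= 2 || 3*p != b + 11)) ==> (m == b - 7 && buf[g + 1] + buf[4] != buf[m] - 9))
Before b := b - 8: ((g + p <= 2 || 3*p != b + 3) ==> buf[g + 1] + buf[4] != buf[m] - 9) && ((!(g + p <= 2 || 3*p != b + 3)) ==> (m == b - 15 && buf[g + 1] + buf[4] != buf[m] - 9))
The weakest precondition is ((g + p <= 2 || 3*p != b + 3) ==> buf[g + 1] + buf[4] != buf[m] - 9) && ((!(g + p <= 2 || 3*p != b + 3)) ==> (m == b - 15 && buf[g + 1] + buf[4] != buf[m] - 9)).
Check whether ((p <= 0 || 3*p != b + 3) ==> buf[3] + buf[4] != buf[m] - 9) && ((!(p <= 0 || 3*p != b + 3)) ==> (m == b - 15 && buf[3] + buf[4] != buf[m] - 9)) && g == -3 implies it.
Countermodel: at the initial state b = 90471, buf = {[-2] = -15530, [3] = 6516, [4] = 0, [90456] = -15521, elsewhere -15521}, g = -3, m = 90456, p = 30158, the precondition holds but the weakest precondition fails.
Answer: invalid


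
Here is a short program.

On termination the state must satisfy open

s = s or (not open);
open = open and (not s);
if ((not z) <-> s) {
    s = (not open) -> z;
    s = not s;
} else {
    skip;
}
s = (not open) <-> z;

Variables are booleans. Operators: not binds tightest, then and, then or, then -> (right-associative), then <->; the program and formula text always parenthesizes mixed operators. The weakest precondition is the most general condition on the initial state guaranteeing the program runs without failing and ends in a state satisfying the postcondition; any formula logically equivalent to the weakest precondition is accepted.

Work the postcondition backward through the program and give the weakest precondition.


Working backward. After the program, open must hold.
Before s := (not open) <-> z: open
Then branch requires open; else branch requires open.
Before the if: (((not z) <-> s) -> open) and ((not ((not z) <-> s)) -> open)
Before open := open and (not s): (((not z) <-> s) -> (open and (not s))) and ((not ((not z) <-> s)) -> (open and (not s)))
Before s := s or (not open): (((not z) <-> (s or (not open))) -> (open and (not (s or (not open))))) and ((not ((not z) <-> (s or (not open)))) -> (open and (not (s or (not open)))))
Answer: WP = (((not z) <-> (s or (not open))) -> (open and (not (s or (not open))))) and ((not ((not z) <-> (s or (not open)))) -> (open and (not (s or (not open)))))


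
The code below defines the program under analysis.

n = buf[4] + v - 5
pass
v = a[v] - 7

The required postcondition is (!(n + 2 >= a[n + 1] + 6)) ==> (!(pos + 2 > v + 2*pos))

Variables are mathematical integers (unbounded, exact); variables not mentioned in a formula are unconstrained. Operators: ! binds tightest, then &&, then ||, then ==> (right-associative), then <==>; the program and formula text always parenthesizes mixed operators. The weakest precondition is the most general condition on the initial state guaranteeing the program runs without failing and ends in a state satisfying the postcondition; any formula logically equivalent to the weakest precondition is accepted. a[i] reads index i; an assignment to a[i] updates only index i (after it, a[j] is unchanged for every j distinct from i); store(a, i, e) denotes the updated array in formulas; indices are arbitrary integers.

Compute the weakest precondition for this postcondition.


Working backward. After the program, the postcondition (!(n + 2 >= a[n + 1] + 6)) ==> (!(pos + 2 > v + 2*pos)) must hold; in canonical form it is (!(n >= a[n + 1] + 4)) ==> (!(pos + v < 2)).
Before v := a[v] - 7: (!(n >= a[n + 1] + 4)) ==> (!(a[v] + pos < 9))
Before skip: (!(n >= a[n + 1] + 4)) ==> (!(a[v] + pos < 9))
Before n := buf[4] + v - 5: (!(buf[4] + v >= a[buf[4] + v - 4] + 9)) ==> (!(a[v] + pos < 9))
Answer: WP = (!(buf[4] + v >= a[buf[4] + v - 4] + 9)) ==> (!(a[v] + pos < 9))


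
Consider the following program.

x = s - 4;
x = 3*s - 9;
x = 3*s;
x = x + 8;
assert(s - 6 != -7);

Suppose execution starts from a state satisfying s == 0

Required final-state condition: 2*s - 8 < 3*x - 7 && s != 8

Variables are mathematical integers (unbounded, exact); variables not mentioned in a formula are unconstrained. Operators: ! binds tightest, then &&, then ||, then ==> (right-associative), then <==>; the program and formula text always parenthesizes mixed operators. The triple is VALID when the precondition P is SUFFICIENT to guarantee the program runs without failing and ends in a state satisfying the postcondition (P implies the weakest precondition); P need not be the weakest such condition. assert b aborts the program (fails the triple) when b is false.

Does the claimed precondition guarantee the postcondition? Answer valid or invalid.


Working backward. After the program, the postcondition 2*s - 8 < 3*x - 7 && s != 8 must hold; in canonical form it is 2*s < 3*x + 1 && s != 8.
Before assert s - 6 != -7: s != -1 && 2*s < 3*x + 1 && s != 8
Before x := x + 8: s != -1 && 2*s < 3*x + 25 && s != 8
Before x := 3*s: s != -1 && 7*s > -25 && s != 8
Before x := 3*s - 9: s != -1 && 7*s > -25 && s != 8
Before x := s - 4: s != -1 && 7*s > -25 && s != 8
The weakest precondition is s != -1 && 7*s > -25 && s != 8.
Check whether s == 0 implies it.
Every state satisfying the precondition satisfies the weakest precondition: the implication holds.
Answer: valid


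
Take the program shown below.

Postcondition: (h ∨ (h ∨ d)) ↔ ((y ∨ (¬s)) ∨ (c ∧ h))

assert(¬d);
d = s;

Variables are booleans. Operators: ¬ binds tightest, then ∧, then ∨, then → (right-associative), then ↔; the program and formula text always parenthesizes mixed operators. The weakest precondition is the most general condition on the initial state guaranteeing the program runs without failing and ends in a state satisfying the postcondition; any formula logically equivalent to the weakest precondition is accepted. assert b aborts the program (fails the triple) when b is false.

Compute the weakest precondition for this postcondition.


Working backward. After the program, the postcondition (h ∨ (h ∨ d)) ↔ ((y ∨ (¬s)) ∨ (c ∧ h)) must hold; in canonical form it is (h ∨ d) ↔ (y ∨ (¬s) ∨ (c ∧ h)).
Before d := s: (h ∨ s) ↔ (y ∨ (¬s) ∨ (c ∧ h))
Before assert ¬d: (¬d) ∧ ((h ∨ s) ↔ (y ∨ (¬s) ∨ (c ∧ h)))
Answer: WP = (¬d) ∧ ((h ∨ s) ↔ (y ∨ (¬s) ∨ (c ∧ h)))


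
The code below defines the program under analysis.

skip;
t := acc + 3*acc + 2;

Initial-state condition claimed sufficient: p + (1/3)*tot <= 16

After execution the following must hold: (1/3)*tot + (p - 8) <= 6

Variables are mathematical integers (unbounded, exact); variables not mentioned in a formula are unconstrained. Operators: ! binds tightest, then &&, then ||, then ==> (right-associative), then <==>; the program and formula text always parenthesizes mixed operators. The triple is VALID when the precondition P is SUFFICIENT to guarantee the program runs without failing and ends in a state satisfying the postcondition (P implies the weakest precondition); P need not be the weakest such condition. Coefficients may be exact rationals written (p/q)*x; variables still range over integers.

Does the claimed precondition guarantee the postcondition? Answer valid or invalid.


Working backward. After the program, the postcondition (1/3)*tot + (p - 8) <= 6 must hold; in canonical form it is p + (1/3)*tot <= 14.
Before t := acc + 3*acc + 2: p + (1/3)*tot <= 14
Before skip: p + (1/3)*tot <= 14
The weakest precondition is p + (1/3)*tot <= 14.
Check whether p + (1/3)*tot <= 16 implies it.
Countermodel: at the initial state p = 0, tot = 43, the precondition holds but the weakest precondition fails.
Answer: invalid


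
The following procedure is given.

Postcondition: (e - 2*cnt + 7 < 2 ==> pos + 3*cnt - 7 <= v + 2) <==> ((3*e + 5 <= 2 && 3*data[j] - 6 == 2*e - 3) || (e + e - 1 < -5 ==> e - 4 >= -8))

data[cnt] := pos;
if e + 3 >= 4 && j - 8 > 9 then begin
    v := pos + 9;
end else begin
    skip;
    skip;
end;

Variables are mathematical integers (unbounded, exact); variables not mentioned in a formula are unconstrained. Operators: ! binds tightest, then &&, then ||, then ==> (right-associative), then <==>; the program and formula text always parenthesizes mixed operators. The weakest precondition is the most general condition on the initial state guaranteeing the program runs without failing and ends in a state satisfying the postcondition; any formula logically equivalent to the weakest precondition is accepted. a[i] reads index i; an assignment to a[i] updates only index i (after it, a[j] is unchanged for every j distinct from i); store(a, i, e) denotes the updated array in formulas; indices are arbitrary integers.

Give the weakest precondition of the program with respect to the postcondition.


Working backward. After the program, the postcondition (e - 2*cnt + 7 < 2 ==> pos + 3*cnt - 7 <= v + 2) <==> ((3*e + 5 <= 2 && 3*data[j] - 6 == 2*e - 3) || (e + e - 1 < -5 ==> e - 4 >= -8)) must hold; in canonical form it is (e < 2*cnt - 5 ==> 3*cnt + pos <= v + 9) <==> ((3*e <= -3 && 3*data[j] == 2*e + 3) || (2*e < -4 ==> e >= -4)).
Then branch requires (e < 2*cnt - 5 ==> 3*cnt <= 18) <==> ((3*e <= -3 && 3*data[j] == 2*e + 3) || (2*e < -4 ==> e >= -4)); else branch requires (e < 2*cnt - 5 ==> 3*cnt + pos <= v + 9) <==> ((3*e <= -3 && 3*data[j] == 2*e + 3) || (2*e < -4 ==> e >= -4)).
Before the if: ((e >= 1 && j > 17) ==> ((e < 2*cnt - 5 ==> 3*cnt <= 18) <==> ((3*e <= -3 && 3*data[j] == 2*e + 3) || (2*e < -4 ==> e >= -4)))) && ((!(e >= 1 && j > 17)) ==> ((e < 2*cnt - 5 ==> 3*cnt + pos <= v + 9) <==> ((3*e <= -3 && 3*data[j] == 2*e + 3) || (2*e < -4 ==> e >= -4))))
Before data[cnt] := pos: ((e >= 1 && j > 17) ==> ((e < 2*cnt - 5 ==> 3*cnt <= 18) <==> ((3*e <= -3 && 3*store(data, cnt, pos)[j] == 2*e + 3) || (2*e < -4 ==> e >= -4)))) && ((!(e >= 1 && j > 17)) ==> ((e < 2*cnt - 5 ==> 3*cnt + pos <= v + 9) <==> ((3*e <= -3 && 3*store(data, cnt, pos)[j] == 2*e + 3) || (2*e < -4 ==> e >= -4))))
Answer: WP = ((e >= 1 && j > 17) ==> ((e < 2*cnt - 5 ==> 3*cnt <= 18) <==> ((3*e <= -3 && 3*store(data, cnt, pos)[j] == 2*e + 3) || (2*e < -4 ==> e >= -4)))) && ((!(e >= 1 && j > 17)) ==> ((e < 2*cnt - 5 ==> 3*cnt + pos <= v + 9) <==> ((3*e <= -3 && 3*store(data, cnt, pos)[j] == 2*e + 3) || (2*e < -4 ==> e >= -4))))
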